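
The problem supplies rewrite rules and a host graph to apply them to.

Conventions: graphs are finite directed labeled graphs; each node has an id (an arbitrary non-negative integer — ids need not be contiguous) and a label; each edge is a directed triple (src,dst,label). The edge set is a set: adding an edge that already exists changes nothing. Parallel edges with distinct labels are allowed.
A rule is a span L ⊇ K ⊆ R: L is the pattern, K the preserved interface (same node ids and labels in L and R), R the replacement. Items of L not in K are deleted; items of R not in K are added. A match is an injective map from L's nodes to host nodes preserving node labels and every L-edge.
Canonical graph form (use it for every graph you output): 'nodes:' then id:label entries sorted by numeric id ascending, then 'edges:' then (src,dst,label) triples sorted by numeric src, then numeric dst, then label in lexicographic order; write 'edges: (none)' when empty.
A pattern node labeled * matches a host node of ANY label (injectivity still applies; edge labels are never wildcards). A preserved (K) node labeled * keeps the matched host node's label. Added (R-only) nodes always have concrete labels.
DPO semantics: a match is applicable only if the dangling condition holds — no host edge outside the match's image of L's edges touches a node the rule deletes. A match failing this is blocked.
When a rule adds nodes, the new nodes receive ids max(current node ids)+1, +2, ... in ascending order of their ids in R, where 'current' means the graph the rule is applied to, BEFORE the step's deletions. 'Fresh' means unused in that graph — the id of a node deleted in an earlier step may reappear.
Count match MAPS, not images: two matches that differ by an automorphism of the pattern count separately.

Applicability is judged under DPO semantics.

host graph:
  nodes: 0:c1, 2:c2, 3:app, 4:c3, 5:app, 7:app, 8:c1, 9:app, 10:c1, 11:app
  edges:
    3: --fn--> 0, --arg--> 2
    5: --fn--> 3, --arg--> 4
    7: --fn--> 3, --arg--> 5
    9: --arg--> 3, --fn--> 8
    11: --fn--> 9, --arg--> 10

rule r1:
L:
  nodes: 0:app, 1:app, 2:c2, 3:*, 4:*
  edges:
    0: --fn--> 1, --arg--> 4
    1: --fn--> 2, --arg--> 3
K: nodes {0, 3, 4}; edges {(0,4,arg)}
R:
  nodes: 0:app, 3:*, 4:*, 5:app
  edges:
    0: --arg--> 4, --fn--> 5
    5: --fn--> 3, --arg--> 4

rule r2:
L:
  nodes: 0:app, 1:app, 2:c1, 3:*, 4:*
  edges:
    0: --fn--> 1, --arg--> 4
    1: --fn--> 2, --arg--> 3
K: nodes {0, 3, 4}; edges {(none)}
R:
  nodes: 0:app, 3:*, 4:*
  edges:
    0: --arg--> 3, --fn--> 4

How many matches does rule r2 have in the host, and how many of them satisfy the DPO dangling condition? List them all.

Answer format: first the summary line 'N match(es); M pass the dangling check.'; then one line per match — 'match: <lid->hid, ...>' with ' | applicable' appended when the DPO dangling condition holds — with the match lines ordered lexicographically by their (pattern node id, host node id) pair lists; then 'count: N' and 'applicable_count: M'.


3 match(es); 1 pass the dangling check.
match: 0->5, 1->3, 2->0, 3->2, 4->4
match: 0->7, 1->3, 2->0, 3->2, 4->5
match: 0->11, 1->9, 2->8, 3->3, 4->10 | applicable
count: 3
applicable_count: 1


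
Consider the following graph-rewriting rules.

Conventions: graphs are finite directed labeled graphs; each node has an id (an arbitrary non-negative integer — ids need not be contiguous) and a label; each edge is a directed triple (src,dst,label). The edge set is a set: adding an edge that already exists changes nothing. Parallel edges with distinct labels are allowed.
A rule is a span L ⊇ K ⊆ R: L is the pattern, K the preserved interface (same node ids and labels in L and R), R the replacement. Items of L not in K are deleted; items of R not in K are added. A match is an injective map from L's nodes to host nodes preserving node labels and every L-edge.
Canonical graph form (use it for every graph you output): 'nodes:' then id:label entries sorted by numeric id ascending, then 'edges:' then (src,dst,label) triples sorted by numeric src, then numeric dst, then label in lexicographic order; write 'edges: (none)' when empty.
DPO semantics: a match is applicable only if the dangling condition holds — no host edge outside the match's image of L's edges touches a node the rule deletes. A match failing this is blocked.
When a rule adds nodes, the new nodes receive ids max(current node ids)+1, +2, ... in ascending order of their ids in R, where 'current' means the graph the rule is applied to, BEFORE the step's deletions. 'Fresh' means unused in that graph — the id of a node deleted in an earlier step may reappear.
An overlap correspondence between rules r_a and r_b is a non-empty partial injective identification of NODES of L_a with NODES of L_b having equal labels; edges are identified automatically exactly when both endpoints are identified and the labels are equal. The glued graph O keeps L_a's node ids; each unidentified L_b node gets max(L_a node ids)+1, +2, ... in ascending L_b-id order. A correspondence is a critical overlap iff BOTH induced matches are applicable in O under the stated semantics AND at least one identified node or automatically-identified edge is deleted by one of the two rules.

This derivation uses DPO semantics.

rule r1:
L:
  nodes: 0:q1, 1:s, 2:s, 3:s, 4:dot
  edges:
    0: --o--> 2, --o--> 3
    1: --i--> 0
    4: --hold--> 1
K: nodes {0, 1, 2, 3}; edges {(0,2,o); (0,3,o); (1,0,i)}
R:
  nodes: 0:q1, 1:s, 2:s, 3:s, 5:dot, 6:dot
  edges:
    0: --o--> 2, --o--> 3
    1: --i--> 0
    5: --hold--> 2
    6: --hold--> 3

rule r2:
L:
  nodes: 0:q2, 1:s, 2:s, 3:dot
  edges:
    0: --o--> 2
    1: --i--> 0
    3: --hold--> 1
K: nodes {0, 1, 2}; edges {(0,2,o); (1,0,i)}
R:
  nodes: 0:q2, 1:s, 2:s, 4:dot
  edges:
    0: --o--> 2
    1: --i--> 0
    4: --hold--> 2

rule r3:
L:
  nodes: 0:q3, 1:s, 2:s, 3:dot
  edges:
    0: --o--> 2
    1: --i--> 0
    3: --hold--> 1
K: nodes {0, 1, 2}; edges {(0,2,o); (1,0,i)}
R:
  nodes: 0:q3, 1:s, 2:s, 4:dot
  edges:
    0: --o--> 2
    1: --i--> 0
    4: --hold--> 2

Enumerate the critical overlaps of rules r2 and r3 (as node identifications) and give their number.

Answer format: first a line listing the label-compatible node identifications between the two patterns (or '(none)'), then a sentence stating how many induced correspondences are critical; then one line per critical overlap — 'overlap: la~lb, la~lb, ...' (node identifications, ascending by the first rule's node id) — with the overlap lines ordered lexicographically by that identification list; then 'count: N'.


label-compatible node identifications between L(r2) and L(r3): 1~1, 1~2, 2~1, 2~2, 3~3
2 of the induced correspondences are critical overlaps of r2 and r3.
overlap: 1~1, 2~2, 3~3
overlap: 1~1, 3~3
count: 2


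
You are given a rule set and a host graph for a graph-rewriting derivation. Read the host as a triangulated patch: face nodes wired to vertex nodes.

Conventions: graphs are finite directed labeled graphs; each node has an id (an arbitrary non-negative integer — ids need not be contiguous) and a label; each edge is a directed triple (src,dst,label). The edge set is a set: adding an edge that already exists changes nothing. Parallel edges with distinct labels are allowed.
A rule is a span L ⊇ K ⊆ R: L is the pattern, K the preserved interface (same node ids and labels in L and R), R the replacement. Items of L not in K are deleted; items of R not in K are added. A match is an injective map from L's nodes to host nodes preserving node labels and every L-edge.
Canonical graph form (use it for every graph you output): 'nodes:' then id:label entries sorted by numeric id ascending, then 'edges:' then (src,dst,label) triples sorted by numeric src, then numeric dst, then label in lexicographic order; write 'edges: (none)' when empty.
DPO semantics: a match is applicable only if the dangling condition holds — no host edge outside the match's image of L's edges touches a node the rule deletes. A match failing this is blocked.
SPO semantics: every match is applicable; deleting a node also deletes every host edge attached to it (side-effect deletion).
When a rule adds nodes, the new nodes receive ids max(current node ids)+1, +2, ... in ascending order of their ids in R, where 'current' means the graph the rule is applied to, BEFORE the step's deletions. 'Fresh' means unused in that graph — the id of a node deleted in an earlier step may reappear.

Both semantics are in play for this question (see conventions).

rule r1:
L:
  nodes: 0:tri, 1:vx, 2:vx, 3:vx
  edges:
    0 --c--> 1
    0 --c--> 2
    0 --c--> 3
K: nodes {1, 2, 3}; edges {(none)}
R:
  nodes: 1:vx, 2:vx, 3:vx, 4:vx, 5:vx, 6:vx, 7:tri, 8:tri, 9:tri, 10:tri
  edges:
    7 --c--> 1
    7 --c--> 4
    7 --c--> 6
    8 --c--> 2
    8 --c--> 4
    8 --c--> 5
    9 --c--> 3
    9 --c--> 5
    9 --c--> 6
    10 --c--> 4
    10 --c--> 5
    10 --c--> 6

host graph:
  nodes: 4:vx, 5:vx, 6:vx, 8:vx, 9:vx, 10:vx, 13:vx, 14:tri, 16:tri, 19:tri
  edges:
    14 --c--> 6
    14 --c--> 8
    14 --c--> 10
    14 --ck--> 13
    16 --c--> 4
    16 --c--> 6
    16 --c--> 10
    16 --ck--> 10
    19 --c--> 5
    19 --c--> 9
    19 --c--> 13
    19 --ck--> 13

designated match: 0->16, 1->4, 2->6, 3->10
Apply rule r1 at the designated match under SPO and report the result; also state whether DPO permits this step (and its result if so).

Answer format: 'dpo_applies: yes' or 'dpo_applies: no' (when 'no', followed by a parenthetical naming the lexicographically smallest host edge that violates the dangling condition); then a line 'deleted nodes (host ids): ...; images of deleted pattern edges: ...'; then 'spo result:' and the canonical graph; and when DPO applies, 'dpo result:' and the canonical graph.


dpo_applies: no
(the rule deletes node 16, which keeps host edge (16,10,ck) outside the match image — the dangling condition fails, DPO blocks; SPO proceeds and side-deletes such edges)
deleted nodes (host ids): 16; images of deleted pattern edges: (16,4,c); (16,6,c); (16,10,c)
spo result:
nodes: 4:vx, 5:vx, 6:vx, 8:vx, 9:vx, 10:vx, 13:vx, 14:tri, 19:tri, 20:vx, 21:vx, 22:vx, 23:tri, 24:tri, 25:tri, 26:tri
edges: (14,6,c); (14,8,c); (14,10,c); (14,13,ck); (19,5,c); (19,9,c); (19,13,c); (19,13,ck); (23,4,c); (23,20,c); (23,22,c); (24,6,c); (24,20,c); (24,21,c); (25,10,c); (25,21,c); (25,22,c); (26,20,c); (26,21,c); (26,22,c)


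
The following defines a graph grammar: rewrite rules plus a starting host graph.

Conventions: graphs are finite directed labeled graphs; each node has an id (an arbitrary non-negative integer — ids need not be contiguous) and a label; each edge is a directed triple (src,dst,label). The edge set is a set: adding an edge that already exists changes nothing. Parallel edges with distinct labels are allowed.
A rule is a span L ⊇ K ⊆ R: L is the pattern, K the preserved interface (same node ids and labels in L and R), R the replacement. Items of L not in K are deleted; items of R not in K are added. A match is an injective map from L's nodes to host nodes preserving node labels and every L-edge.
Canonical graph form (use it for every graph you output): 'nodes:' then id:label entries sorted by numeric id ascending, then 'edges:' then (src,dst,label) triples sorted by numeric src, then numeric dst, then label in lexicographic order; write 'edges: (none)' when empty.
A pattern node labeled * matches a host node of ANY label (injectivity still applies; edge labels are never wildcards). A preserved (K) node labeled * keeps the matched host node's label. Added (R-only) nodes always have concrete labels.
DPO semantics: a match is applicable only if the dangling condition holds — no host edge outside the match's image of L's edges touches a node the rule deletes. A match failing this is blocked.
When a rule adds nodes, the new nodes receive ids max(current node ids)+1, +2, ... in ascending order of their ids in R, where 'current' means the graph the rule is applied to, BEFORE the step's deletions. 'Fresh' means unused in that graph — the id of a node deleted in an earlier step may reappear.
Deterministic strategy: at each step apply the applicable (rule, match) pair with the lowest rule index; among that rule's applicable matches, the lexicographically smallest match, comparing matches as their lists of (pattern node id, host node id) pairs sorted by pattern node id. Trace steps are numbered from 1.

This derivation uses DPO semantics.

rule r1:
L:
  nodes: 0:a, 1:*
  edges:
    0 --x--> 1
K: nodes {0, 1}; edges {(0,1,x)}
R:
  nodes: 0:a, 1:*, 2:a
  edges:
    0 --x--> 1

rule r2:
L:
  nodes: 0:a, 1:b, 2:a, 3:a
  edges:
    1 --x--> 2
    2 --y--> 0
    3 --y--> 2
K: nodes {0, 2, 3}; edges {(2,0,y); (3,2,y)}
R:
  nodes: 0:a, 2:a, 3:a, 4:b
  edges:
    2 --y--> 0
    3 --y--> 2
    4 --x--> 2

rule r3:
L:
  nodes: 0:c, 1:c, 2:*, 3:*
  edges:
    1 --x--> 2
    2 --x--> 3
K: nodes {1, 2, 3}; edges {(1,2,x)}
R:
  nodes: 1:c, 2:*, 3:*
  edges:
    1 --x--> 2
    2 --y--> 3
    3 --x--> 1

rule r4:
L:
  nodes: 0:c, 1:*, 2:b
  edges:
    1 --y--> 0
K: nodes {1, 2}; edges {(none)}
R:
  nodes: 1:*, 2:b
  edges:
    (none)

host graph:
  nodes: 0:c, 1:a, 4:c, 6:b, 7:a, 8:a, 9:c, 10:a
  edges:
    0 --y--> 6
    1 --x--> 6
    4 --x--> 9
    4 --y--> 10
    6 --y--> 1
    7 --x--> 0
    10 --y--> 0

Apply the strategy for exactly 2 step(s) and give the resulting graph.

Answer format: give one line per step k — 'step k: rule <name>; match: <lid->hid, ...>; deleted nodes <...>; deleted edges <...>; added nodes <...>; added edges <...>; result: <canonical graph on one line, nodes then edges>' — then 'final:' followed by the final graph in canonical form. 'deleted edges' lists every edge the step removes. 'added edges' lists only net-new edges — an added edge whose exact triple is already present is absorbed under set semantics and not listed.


step 1: rule r1; match: 0->1, 1->6; deleted nodes (none); deleted edges (none); added nodes 11; added edges (none); result: nodes: 0:c, 1:a, 4:c, 6:b, 7:a, 8:a, 9:c, 10:a, 11:a edges: (0,6,y); (1,6,x); (4,9,x); (4,10,y); (6,1,y); (7,0,x); (10,0,y)
step 2: rule r1; match: 0->1, 1->6; deleted nodes (none); deleted edges (none); added nodes 12; added edges (none); result: nodes: 0:c, 1:a, 4:c, 6:b, 7:a, 8:a, 9:c, 10:a, 11:a, 12:a edges: (0,6,y); (1,6,x); (4,9,x); (4,10,y); (6,1,y); (7,0,x); (10,0,y)
final:
nodes: 0:c, 1:a, 4:c, 6:b, 7:a, 8:a, 9:c, 10:a, 11:a, 12:a
edges: (0,6,y); (1,6,x); (4,9,x); (4,10,y); (6,1,y); (7,0,x); (10,0,y)


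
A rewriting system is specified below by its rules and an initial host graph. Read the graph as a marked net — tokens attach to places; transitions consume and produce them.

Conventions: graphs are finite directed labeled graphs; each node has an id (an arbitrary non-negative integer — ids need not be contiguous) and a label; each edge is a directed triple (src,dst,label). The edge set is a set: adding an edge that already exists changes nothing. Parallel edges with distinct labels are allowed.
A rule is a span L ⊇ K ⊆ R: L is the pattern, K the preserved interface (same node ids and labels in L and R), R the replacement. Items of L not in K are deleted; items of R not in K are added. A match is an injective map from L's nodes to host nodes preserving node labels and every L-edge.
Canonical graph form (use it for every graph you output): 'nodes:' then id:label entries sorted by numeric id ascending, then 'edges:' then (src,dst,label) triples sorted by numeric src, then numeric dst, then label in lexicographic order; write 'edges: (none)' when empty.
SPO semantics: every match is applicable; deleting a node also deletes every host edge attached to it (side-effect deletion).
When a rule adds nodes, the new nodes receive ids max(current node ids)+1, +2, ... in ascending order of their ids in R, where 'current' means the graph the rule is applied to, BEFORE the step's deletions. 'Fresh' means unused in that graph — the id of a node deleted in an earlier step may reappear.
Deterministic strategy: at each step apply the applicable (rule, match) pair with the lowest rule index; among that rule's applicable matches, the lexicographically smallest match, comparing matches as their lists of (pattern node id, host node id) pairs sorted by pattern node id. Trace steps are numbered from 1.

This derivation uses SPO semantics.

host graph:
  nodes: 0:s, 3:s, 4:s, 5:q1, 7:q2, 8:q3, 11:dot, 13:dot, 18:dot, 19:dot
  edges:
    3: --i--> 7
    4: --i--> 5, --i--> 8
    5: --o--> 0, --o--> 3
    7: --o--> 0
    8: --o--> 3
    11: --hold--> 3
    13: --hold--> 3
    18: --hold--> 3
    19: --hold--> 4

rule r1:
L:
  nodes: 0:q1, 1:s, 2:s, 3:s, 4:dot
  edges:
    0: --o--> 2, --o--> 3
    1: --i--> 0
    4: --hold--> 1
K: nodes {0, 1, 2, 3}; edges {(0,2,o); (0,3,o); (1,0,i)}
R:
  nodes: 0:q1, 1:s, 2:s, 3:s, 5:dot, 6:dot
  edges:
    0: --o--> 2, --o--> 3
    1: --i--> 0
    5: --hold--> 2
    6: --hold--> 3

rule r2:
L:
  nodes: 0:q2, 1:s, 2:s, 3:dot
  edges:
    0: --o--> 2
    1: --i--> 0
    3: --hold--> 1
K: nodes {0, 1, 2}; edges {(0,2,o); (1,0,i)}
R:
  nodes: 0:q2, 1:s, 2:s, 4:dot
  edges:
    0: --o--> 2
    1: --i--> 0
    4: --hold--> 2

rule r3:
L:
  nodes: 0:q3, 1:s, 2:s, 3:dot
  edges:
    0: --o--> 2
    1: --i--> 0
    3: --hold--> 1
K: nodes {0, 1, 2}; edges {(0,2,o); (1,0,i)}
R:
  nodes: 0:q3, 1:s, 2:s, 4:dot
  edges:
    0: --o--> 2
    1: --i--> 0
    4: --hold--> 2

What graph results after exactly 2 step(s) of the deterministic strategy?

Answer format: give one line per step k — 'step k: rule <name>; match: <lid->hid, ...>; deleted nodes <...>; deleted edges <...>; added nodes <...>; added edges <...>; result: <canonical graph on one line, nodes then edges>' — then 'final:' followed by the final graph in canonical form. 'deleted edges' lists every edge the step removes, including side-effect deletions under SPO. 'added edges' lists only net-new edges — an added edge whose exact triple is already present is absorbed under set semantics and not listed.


step 1: rule r1; match: 0->5, 1->4, 2->0, 3->3, 4->19; deleted nodes 19; deleted edges (19,4,hold); added nodes 20, 21; added edges (20,0,hold); (21,3,hold); result: nodes: 0:s, 3:s, 4:s, 5:q1, 7:q2, 8:q3, 11:dot, 13:dot, 18:dot, 20:dot, 21:dot edges: (3,7,i); (4,5,i); (4,8,i); (5,0,o); (5,3,o); (7,0,o); (8,3,o); (11,3,hold); (13,3,hold); (18,3,hold); (20,0,hold); (21,3,hold)
step 2: rule r2; match: 0->7, 1->3, 2->0, 3->11; deleted nodes 11; deleted edges (11,3,hold); added nodes 22; added edges (22,0,hold); result: nodes: 0:s, 3:s, 4:s, 5:q1, 7:q2, 8:q3, 13:dot, 18:dot, 20:dot, 21:dot, 22:dot edges: (3,7,i); (4,5,i); (4,8,i); (5,0,o); (5,3,o); (7,0,o); (8,3,o); (13,3,hold); (18,3,hold); (20,0,hold); (21,3,hold); (22,0,hold)
final:
nodes: 0:s, 3:s, 4:s, 5:q1, 7:q2, 8:q3, 13:dot, 18:dot, 20:dot, 21:dot, 22:dot
edges: (3,7,i); (4,5,i); (4,8,i); (5,0,o); (5,3,o); (7,0,o); (8,3,o); (13,3,hold); (18,3,hold); (20,0,hold); (21,3,hold); (22,0,hold)


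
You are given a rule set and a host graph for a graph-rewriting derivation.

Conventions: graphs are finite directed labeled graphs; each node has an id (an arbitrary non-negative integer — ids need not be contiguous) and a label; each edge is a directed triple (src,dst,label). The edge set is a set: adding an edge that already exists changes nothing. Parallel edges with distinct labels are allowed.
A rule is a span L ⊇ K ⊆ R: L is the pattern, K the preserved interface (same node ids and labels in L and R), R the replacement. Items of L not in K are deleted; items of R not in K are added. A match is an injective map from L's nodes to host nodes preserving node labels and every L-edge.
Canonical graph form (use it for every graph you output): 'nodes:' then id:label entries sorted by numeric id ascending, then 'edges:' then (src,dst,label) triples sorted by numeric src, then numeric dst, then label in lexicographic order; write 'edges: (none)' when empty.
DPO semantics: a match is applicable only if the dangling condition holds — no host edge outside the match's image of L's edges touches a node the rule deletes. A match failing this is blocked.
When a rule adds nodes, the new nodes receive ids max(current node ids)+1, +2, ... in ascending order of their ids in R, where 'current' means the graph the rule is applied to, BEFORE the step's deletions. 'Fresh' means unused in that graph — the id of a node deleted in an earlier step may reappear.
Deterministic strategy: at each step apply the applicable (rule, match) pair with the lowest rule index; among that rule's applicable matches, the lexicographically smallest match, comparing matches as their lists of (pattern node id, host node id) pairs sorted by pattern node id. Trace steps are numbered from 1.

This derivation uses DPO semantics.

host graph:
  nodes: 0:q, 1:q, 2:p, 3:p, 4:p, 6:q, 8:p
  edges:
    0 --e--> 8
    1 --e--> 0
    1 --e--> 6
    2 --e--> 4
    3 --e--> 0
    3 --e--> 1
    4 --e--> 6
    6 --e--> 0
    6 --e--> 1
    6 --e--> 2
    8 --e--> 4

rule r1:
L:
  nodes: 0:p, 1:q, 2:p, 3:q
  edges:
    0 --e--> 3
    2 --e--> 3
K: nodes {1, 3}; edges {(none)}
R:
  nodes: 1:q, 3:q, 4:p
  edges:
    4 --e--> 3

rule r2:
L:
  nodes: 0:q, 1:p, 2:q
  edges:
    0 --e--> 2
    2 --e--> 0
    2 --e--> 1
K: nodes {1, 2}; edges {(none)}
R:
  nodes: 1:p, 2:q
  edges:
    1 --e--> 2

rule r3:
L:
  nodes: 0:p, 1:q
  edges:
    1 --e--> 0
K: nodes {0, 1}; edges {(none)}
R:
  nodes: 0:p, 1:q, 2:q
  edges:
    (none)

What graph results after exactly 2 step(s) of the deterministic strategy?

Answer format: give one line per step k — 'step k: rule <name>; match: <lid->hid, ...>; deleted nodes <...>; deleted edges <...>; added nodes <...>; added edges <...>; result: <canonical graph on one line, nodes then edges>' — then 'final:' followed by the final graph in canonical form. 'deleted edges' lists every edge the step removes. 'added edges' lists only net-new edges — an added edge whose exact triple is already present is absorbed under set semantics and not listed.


step 1: rule r3; match: 0->2, 1->6; deleted nodes (none); deleted edges (6,2,e); added nodes 9; added edges (none); result: nodes: 0:q, 1:q, 2:p, 3:p, 4:p, 6:q, 8:p, 9:q edges: (0,8,e); (1,0,e); (1,6,e); (2,4,e); (3,0,e); (3,1,e); (4,6,e); (6,0,e); (6,1,e); (8,4,e)
step 2: rule r3; match: 0->8, 1->0; deleted nodes (none); deleted edges (0,8,e); added nodes 10; added edges (none); result: nodes: 0:q, 1:q, 2:p, 3:p, 4:p, 6:q, 8:p, 9:q, 10:q edges: (1,0,e); (1,6,e); (2,4,e); (3,0,e); (3,1,e); (4,6,e); (6,0,e); (6,1,e); (8,4,e)
final:
nodes: 0:q, 1:q, 2:p, 3:p, 4:p, 6:q, 8:p, 9:q, 10:q
edges: (1,0,e); (1,6,e); (2,4,e); (3,0,e); (3,1,e); (4,6,e); (6,0,e); (6,1,e); (8,4,e)


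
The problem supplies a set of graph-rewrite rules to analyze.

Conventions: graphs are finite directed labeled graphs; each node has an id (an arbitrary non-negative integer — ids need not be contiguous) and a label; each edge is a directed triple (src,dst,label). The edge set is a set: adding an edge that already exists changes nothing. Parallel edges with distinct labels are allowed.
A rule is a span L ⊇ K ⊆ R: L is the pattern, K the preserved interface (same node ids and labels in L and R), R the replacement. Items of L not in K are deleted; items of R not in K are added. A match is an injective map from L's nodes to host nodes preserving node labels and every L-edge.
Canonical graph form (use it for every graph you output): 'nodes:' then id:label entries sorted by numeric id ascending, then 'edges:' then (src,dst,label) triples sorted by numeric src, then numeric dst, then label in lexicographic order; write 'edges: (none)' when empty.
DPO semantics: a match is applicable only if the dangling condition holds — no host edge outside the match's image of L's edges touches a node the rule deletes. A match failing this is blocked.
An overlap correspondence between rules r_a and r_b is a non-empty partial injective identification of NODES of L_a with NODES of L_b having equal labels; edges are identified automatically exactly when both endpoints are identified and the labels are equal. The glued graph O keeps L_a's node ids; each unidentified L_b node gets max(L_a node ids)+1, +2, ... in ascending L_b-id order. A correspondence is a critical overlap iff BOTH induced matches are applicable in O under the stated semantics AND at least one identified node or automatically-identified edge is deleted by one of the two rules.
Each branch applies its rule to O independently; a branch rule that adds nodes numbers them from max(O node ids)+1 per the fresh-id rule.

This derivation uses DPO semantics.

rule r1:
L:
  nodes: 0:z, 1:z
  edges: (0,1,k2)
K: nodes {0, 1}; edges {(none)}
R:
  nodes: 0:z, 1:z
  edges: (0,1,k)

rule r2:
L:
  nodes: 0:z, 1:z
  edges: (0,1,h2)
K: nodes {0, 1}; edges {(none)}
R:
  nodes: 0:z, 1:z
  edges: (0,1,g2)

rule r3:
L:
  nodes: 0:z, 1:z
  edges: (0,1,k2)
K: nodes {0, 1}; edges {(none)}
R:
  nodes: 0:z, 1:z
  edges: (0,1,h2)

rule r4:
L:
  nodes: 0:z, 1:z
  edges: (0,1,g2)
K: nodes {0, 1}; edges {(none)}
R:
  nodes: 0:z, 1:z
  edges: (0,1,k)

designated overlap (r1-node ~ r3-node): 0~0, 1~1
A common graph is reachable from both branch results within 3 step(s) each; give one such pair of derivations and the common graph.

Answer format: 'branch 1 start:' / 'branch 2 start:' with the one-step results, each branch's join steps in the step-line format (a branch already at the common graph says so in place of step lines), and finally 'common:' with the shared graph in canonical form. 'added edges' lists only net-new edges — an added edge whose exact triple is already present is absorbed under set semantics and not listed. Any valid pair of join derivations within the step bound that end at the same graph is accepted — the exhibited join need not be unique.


branch 1 start:
nodes: 0:z, 1:z
edges: (0,1,k)
branch 2 start:
nodes: 0:z, 1:z
edges: (0,1,h2)
branch 1: already at the common graph (0 steps)
branch 2 step 1: rule r2; match: 0->0, 1->1; deleted nodes (none); deleted edges (0,1,h2); added nodes (none); added edges (0,1,g2); result: nodes: 0:z, 1:z edges: (0,1,g2)
branch 2 step 2: rule r4; match: 0->0, 1->1; deleted nodes (none); deleted edges (0,1,g2); added nodes (none); added edges (0,1,k); result: nodes: 0:z, 1:z edges: (0,1,k)
common:
nodes: 0:z, 1:z
edges: (0,1,k)


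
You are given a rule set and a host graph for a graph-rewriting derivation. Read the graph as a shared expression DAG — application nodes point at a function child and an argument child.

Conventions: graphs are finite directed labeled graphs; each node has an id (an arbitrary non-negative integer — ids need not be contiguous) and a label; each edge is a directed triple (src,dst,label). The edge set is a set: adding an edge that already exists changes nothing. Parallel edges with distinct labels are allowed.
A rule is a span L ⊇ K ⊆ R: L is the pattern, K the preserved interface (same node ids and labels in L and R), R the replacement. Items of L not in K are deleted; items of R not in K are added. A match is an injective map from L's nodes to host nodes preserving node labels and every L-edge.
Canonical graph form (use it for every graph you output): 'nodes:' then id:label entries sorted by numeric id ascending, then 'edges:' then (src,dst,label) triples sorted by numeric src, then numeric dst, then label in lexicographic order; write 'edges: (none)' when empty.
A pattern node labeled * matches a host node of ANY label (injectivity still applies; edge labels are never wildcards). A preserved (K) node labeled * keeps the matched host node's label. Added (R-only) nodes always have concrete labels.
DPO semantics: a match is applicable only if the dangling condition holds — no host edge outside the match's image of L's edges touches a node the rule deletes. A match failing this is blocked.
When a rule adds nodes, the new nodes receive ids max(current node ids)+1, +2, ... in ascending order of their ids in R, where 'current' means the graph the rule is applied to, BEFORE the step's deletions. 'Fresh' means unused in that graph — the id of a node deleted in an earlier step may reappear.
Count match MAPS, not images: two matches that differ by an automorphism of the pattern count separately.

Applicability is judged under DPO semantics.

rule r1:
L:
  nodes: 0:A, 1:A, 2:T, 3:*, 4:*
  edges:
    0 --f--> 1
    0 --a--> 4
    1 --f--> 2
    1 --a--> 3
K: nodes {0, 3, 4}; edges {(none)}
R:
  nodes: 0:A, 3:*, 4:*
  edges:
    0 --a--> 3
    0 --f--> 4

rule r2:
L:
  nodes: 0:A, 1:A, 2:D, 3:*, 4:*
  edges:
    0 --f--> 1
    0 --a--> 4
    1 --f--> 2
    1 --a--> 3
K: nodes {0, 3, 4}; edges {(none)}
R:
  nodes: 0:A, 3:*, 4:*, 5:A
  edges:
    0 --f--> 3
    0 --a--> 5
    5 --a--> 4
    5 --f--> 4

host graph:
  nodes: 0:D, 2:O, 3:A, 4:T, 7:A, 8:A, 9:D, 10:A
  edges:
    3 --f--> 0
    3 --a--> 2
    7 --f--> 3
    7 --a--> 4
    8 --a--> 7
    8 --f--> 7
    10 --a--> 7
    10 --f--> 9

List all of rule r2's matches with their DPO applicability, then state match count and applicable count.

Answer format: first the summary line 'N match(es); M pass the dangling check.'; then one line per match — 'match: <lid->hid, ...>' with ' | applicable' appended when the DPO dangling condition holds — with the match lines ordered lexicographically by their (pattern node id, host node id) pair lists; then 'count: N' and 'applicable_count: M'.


1 match(es); 1 pass the dangling check.
match: 0->7, 1->3, 2->0, 3->2, 4->4 | applicable
count: 1
applicable_count: 1


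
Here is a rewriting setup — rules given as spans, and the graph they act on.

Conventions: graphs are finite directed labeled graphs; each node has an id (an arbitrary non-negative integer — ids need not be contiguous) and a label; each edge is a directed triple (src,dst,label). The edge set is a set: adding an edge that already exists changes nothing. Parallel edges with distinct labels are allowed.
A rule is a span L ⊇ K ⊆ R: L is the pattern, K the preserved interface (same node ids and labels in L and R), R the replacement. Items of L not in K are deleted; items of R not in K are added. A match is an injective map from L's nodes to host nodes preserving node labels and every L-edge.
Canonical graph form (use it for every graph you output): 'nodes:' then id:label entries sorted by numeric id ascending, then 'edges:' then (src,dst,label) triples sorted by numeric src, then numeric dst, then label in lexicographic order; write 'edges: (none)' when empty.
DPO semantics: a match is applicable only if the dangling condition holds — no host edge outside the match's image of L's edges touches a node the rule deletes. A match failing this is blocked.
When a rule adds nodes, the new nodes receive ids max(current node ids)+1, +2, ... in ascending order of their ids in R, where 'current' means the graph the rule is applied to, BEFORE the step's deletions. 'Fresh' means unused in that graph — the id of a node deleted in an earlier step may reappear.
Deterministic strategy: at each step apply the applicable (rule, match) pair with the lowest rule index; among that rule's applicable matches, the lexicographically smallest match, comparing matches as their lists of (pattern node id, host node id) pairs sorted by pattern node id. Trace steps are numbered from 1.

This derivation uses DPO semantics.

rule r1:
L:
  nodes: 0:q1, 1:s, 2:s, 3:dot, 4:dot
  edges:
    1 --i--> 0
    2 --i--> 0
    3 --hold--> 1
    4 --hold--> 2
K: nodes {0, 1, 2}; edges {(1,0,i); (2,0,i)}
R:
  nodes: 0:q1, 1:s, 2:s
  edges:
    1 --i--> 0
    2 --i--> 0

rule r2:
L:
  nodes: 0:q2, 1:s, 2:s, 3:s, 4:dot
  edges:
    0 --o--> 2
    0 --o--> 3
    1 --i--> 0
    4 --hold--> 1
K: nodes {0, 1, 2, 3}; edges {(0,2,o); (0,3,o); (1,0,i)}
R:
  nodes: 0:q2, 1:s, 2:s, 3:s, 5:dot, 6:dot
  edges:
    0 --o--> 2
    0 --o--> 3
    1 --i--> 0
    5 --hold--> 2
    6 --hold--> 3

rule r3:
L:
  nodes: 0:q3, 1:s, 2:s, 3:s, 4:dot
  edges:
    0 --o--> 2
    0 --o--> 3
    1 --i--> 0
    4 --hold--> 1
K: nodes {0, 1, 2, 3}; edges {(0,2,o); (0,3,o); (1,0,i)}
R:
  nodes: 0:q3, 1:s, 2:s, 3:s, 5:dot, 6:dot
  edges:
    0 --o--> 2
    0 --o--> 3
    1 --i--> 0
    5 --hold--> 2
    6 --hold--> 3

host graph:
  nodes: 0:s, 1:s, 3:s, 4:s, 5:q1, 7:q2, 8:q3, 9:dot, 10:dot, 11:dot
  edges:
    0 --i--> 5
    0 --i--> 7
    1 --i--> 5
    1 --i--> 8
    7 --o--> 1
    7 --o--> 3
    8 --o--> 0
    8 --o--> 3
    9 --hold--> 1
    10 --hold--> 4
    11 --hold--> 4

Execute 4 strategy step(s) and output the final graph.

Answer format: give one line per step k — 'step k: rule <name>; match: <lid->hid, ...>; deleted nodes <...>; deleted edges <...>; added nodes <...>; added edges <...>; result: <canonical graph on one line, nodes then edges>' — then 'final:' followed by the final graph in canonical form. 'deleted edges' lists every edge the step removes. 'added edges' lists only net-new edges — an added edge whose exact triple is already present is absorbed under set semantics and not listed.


step 1: rule r3; match: 0->8, 1->1, 2->0, 3->3, 4->9; deleted nodes 9; deleted edges (9,1,hold); added nodes 12, 13; added edges (12,0,hold); (13,3,hold); result: nodes: 0:s, 1:s, 3:s, 4:s, 5:q1, 7:q2, 8:q3, 10:dot, 11:dot, 12:dot, 13:dot edges: (0,5,i); (0,7,i); (1,5,i); (1,8,i); (7,1,o); (7,3,o); (8,0,o); (8,3,o); (10,4,hold); (11,4,hold); (12,0,hold); (13,3,hold)
step 2: rule r2; match: 0->7, 1->0, 2->1, 3->3, 4->12; deleted nodes 12; deleted edges (12,0,hold); added nodes 14, 15; added edges (14,1,hold); (15,3,hold); result: nodes: 0:s, 1:s, 3:s, 4:s, 5:q1, 7:q2, 8:q3, 10:dot, 11:dot, 13:dot, 14:dot, 15:dot edges: (0,5,i); (0,7,i); (1,5,i); (1,8,i); (7,1,o); (7,3,o); (8,0,o); (8,3,o); (10,4,hold); (11,4,hold); (13,3,hold); (14,1,hold); (15,3,hold)
step 3: rule r3; match: 0->8, 1->1, 2->0, 3->3, 4->14; deleted nodes 14; deleted edges (14,1,hold); added nodes 16, 17; added edges (16,0,hold); (17,3,hold); result: nodes: 0:s, 1:s, 3:s, 4:s, 5:q1, 7:q2, 8:q3, 10:dot, 11:dot, 13:dot, 15:dot, 16:dot, 17:dot edges: (0,5,i); (0,7,i); (1,5,i); (1,8,i); (7,1,o); (7,3,o); (8,0,o); (8,3,o); (10,4,hold); (11,4,hold); (13,3,hold); (15,3,hold); (16,0,hold); (17,3,hold)
step 4: rule r2; match: 0->7, 1->0, 2->1, 3->3, 4->16; deleted nodes 16; deleted edges (16,0,hold); added nodes 18, 19; added edges (18,1,hold); (19,3,hold); result: nodes: 0:s, 1:s, 3:s, 4:s, 5:q1, 7:q2, 8:q3, 10:dot, 11:dot, 13:dot, 15:dot, 17:dot, 18:dot, 19:dot edges: (0,5,i); (0,7,i); (1,5,i); (1,8,i); (7,1,o); (7,3,o); (8,0,o); (8,3,o); (10,4,hold); (11,4,hold); (13,3,hold); (15,3,hold); (17,3,hold); (18,1,hold); (19,3,hold)
final:
nodes: 0:s, 1:s, 3:s, 4:s, 5:q1, 7:q2, 8:q3, 10:dot, 11:dot, 13:dot, 15:dot, 17:dot, 18:dot, 19:dot
edges: (0,5,i); (0,7,i); (1,5,i); (1,8,i); (7,1,o); (7,3,o); (8,0,o); (8,3,o); (10,4,hold); (11,4,hold); (13,3,hold); (15,3,hold); (17,3,hold); (18,1,hold); (19,3,hold)


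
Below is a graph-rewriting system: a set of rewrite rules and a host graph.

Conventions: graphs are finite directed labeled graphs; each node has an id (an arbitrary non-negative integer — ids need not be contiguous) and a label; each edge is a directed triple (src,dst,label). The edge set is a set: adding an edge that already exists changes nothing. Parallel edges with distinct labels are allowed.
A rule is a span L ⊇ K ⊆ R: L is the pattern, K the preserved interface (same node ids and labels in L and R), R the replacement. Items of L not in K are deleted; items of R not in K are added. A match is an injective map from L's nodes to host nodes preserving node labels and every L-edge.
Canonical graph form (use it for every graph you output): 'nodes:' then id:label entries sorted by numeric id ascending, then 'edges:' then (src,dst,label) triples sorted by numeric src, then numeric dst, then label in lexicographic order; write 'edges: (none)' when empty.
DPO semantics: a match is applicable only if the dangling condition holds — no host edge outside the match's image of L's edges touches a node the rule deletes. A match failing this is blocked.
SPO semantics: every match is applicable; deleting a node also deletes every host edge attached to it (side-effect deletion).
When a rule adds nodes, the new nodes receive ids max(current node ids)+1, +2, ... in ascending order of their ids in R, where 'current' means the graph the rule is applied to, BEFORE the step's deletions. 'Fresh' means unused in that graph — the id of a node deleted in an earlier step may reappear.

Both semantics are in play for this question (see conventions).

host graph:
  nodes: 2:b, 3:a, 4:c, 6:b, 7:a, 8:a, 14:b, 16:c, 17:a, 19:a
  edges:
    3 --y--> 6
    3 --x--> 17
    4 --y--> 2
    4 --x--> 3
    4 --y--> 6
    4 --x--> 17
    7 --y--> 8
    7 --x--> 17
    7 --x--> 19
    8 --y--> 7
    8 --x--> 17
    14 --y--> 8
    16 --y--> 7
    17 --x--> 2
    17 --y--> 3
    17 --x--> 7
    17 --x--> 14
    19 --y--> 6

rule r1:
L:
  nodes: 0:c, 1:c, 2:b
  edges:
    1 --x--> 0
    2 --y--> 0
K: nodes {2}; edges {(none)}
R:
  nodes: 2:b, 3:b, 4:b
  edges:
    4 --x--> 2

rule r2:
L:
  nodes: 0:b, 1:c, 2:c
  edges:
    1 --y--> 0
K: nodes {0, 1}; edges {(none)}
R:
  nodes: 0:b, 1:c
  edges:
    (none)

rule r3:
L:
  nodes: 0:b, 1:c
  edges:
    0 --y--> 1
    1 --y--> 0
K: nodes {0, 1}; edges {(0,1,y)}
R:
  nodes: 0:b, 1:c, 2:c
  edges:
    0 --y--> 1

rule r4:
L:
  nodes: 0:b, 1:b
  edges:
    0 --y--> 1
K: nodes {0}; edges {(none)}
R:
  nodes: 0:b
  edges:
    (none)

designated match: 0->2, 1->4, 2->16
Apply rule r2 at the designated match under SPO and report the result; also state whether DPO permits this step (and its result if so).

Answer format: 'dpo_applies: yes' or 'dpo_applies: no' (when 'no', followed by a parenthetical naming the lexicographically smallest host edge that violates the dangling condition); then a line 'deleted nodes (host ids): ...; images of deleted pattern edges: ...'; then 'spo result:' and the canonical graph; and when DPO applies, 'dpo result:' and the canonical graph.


dpo_applies: no
(the rule deletes node 16, which keeps host edge (16,7,y) outside the match image — the dangling condition fails, DPO blocks; SPO proceeds and side-deletes such edges)
deleted nodes (host ids): 16; images of deleted pattern edges: (4,2,y)
spo result:
nodes: 2:b, 3:a, 4:c, 6:b, 7:a, 8:a, 14:b, 17:a, 19:a
edges: (3,6,y); (3,17,x); (4,3,x); (4,6,y); (4,17,x); (7,8,y); (7,17,x); (7,19,x); (8,7,y); (8,17,x); (14,8,y); (17,2,x); (17,3,y); (17,7,x); (17,14,x); (19,6,y)


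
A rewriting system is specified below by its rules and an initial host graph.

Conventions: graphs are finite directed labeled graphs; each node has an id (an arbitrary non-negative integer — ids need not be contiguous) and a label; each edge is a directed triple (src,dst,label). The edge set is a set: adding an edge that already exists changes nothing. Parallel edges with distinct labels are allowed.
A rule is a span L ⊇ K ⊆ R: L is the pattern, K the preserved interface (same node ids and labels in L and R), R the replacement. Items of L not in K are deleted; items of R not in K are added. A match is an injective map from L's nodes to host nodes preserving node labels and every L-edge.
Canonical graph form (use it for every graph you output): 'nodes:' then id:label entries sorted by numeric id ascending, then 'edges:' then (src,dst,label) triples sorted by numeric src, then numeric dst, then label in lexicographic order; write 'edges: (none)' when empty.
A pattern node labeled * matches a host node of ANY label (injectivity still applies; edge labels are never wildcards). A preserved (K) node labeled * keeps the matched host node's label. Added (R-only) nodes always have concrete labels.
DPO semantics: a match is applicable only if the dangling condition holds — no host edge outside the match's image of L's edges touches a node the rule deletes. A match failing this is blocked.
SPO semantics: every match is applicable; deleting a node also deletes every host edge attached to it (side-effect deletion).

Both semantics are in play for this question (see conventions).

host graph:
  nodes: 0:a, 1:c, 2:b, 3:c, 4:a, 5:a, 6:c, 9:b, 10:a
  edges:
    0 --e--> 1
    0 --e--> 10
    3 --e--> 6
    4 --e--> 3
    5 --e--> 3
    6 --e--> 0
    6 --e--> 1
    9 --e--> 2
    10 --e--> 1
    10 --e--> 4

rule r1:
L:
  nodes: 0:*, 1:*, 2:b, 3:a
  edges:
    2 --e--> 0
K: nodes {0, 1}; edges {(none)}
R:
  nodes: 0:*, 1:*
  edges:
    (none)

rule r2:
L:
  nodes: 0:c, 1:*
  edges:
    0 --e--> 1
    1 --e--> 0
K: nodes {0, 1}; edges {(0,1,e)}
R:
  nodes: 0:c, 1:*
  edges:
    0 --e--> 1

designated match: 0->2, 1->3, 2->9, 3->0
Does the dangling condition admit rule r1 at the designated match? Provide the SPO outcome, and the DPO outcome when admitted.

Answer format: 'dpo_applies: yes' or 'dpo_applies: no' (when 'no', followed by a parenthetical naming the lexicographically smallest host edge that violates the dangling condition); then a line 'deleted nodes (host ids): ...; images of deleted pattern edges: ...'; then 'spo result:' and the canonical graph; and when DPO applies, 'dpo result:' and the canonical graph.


dpo_applies: no
(the rule deletes node 0, which keeps host edge (0,1,e) outside the match image — the dangling condition fails, DPO blocks; SPO proceeds and side-deletes such edges)
deleted nodes (host ids): 0, 9; images of deleted pattern edges: (9,2,e)
spo result:
nodes: 1:c, 2:b, 3:c, 4:a, 5:a, 6:c, 10:a
edges: (3,6,e); (4,3,e); (5,3,e); (6,1,e); (10,1,e); (10,4,e)
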